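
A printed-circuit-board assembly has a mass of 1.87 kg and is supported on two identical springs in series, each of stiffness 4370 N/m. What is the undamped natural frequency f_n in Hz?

Series springs: 1/k_eq = 2/4370, so k_eq = 4370/2 = 2185 N/m.
ω_n = √(k_eq/m) = √(2185/1.87) = √1168 = 34.18 rad/s.
f_n = ω_n/(2π) = 34.18/6.283 = 5.440 Hz.

5.44 Hz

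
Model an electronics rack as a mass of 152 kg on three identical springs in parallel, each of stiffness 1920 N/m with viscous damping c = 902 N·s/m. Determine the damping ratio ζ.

0.482

Parallel springs add: k_eq = 3 × 1920 = 5760 N/m.
ω_n = √(k_eq/m) = √(5760/152) = 6.156 rad/s.
Critical damping c_c = 2√(k_eq·m) = 2√(5760 × 152) = 1871 N·s/m, so ζ = c/c_c = 902/1871 = 0.4820.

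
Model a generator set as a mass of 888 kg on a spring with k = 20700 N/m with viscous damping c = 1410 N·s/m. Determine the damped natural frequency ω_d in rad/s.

4.76 rad/s

ω_n = √(k/m) = √(20700/888) = 4.828 rad/s.
Critical damping c_c = 2√(k·m) = 2√(20700 × 888) = 8575 N·s/m, so ζ = c/c_c = 1410/8575 = 0.1644.
ω_d = ω_n√(1 − ζ²) = 4.828 × √(1 − 0.0270) = 4.762 rad/s.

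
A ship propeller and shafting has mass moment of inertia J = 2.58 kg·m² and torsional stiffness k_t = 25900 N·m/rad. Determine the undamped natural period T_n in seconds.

0.0627 s

ω_n = √(k_t/J) = √(25900/2.58) = √10040 = 100.2 rad/s.
T_n = 2π/ω_n = 6.283/100.2 = 0.06271 s.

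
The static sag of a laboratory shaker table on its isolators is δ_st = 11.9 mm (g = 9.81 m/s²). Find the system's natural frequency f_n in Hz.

4.57 Hz

ω_n = √(g/δ_st) = √(9.81/0.0119) = √824.4 = 28.71 rad/s.
f_n = ω_n/(2π) = 28.71/6.283 = 4.570 Hz.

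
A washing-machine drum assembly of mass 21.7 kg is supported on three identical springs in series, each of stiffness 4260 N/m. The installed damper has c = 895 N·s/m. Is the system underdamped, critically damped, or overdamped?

overdamped

Series springs: 1/k_eq = 3/4260, so k_eq = 4260/3 = 1420 N/m.
c_c = 2√(k_eq·m) = 351.1 N·s/m; ζ = c/c_c = 895/351.1 = 2.55.
Since ζ > 1 the system is overdamped.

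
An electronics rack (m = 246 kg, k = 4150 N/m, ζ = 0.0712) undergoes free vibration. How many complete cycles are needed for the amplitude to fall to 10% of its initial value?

Logarithmic decrement δ = 2πζ/√(1 − ζ²) = 2π × 0.07120/√(1 − 0.00507) = 0.4485.
x_n/x₀ = e^(−nδ) ≤ 0.1; take ln: n ≥ ln(1/0.1)/δ = 2.303/0.4485 = 5.134.
So 6 complete cycles are required.

6 cycles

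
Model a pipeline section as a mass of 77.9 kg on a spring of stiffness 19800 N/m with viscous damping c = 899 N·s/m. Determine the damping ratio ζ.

ω_n = √(k/m) = √(19800/77.9) = 15.94 rad/s.
Critical damping c_c = 2√(k·m) = 2√(19800 × 77.9) = 2484 N·s/m, so ζ = c/c_c = 899/2484 = 0.3619.

0.362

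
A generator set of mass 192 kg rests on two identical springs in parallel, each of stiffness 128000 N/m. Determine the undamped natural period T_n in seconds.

Parallel springs add: k_eq = 2 × 128000 = 256000 N/m.
ω_n = √(k_eq/m) = √(256000/192) = √1333 = 36.51 rad/s.
T_n = 2π/ω_n = 6.283/36.51 = 0.1721 s.

0.172 s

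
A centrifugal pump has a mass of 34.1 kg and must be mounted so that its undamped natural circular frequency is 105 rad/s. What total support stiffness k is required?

376000 N/m

k = m·ω_n² = 34.1 × 105.0² = 34.1 × 11020 = 376000 N/m.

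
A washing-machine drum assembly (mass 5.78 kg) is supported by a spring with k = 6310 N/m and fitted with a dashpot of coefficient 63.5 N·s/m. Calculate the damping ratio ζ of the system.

ω_n = √(k/m) = √(6310/5.78) = 33.04 rad/s.
Critical damping c_c = 2√(k·m) = 2√(6310 × 5.78) = 382.0 N·s/m, so ζ = c/c_c = 63.5/382.0 = 0.1663.

0.166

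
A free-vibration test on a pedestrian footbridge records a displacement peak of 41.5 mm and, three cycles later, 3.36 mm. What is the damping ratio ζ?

0.132

Logarithmic decrement δ = (1/n)·ln(x₀/x_n) = (1/3)·ln(41.5/3.36) = (1/3)·ln(12.35) = 0.8379.
ζ = δ/√(4π² + δ²) = 0.8379/√(39.48 + 0.702) = 0.8379/6.339 = 0.1322.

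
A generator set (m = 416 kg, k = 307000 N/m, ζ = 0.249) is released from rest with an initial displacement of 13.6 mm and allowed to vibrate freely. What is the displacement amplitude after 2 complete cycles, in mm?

Logarithmic decrement δ = 2πζ/√(1 − ζ²) = 2π × 0.2490/√(1 − 0.0620) = 1.615.
After n cycles, x_n/x₀ = e^(−nδ), so x_2 = 13.6 × e^(−2 × 1.615) = 13.6 × 0.03953 = 0.5376 mm.

0.538 mm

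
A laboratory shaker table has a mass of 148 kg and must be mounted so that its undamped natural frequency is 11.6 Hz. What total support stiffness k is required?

786000 N/m

ω_n = 2πf_n = 2π × 11.6 = 72.88 rad/s.
k = m·ω_n² = 148 × 72.88² = 148 × 5312 = 786200 N/m.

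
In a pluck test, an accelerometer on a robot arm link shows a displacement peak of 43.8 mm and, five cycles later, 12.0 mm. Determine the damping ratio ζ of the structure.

0.0412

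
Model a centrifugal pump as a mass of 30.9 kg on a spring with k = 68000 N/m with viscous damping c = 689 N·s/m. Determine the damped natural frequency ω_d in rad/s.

ω_n = √(k/m) = √(68000/30.9) = 46.91 rad/s.
Critical damping c_c = 2√(k·m) = 2√(68000 × 30.9) = 2899 N·s/m, so ζ = c/c_c = 689/2899 = 0.2377.
ω_d = ω_n√(1 − ζ²) = 46.91 × √(1 − 0.0565) = 45.57 rad/s.

45.6 rad/s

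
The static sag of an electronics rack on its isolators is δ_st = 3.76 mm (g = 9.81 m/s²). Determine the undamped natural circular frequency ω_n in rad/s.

51.1 rad/s

ω_n = √(g/δ_st) = √(9.81/0.00376) = √2609 = 51.08 rad/s.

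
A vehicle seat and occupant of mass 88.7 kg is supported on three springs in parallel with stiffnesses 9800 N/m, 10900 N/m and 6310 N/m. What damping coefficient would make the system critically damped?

Parallel springs add: k_eq = 9800 + 10900 + 6310 = 27010 N/m.
c_c = 2√(k_eq·m) = 2√(27010 × 88.7) = 2 × 1548 = 3096 N·s/m.

3100 N·s/m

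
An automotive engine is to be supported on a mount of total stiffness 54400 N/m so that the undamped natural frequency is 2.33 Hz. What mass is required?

254 kg

ω_n = 2πf_n = 2π × 2.33 = 14.64 rad/s.
m = k/ω_n² = 54400/14.64² = 54400/214.3 = 253.8 kg.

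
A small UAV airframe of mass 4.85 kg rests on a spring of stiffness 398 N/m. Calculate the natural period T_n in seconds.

ω_n = √(k/m) = √(398.0/4.85) = √82.06 = 9.059 rad/s.
T_n = 2π/ω_n = 6.283/9.059 = 0.6936 s.

0.694 s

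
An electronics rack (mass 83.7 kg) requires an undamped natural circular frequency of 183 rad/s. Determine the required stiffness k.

k = m·ω_n² = 83.7 × 183.0² = 83.7 × 33490 = 2803000 N/m.

2800000 N/m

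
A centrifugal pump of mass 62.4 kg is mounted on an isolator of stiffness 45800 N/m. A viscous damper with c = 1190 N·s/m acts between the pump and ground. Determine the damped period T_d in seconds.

0.248 s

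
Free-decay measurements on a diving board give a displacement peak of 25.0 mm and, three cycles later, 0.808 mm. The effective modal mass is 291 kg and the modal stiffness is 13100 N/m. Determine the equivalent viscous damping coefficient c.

Logarithmic decrement δ = (1/n)·ln(x₀/x_n) = (1/3)·ln(25.0/0.808) = (1/3)·ln(30.94) = 1.144.
ζ = δ/√(4π² + δ²) = 1.144/√(39.48 + 1.31) = 1.144/6.386 = 0.1791.
c = ζ · 2√(km) = 0.1791 × 2√(13100 × 291) = 0.1791 × 3905 = 699.5 N·s/m.

699 N·s/m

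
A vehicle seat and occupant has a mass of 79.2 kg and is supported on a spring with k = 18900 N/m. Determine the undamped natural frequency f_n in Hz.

2.46 Hz

ω_n = √(k/m) = √(18900/79.2) = √238.6 = 15.45 rad/s.
f_n = ω_n/(2π) = 15.45/6.283 = 2.459 Hz.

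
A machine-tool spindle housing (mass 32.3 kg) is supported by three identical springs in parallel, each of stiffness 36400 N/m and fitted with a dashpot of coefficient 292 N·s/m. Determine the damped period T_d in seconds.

Parallel springs add: k_eq = 3 × 36400 = 109200 N/m.
ω_n = √(k_eq/m) = √(109200/32.3) = 58.14 rad/s.
Critical damping c_c = 2√(k_eq·m) = 2√(109200 × 32.3) = 3756 N·s/m, so ζ = c/c_c = 292/3756 = 0.07774.
ω_d = ω_n√(1 − ζ²) = 58.14 × √(1 − 0.00604) = 57.97 rad/s.
T_d = 2π/ω_d = 0.1084 s.

0.108 s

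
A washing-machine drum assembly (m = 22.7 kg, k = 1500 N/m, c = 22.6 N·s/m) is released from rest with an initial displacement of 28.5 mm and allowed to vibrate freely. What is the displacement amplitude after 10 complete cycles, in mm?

ζ = c/(2√(km)) = 22.6/(2√(1500 × 22.7)) = 22.6/369.1 = 0.06124.
Logarithmic decrement δ = 2πζ/√(1 − ζ²) = 2π × 0.06124/√(1 − 0.00375) = 0.3855.
After n cycles, x_n/x₀ = e^(−nδ), so x_10 = 28.5 × e^(−10 × 0.3855) = 28.5 × 0.02118 = 0.6035 mm.

0.603 mm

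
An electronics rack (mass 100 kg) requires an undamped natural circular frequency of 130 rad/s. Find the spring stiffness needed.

1690000 N/m

k = m·ω_n² = 100 × 130.0² = 100 × 16900 = 1690000 N/m.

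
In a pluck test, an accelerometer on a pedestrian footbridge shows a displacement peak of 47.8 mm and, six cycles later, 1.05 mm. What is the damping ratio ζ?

0.101

Logarithmic decrement δ = (1/n)·ln(x₀/x_n) = (1/6)·ln(47.8/1.05) = (1/6)·ln(45.52) = 0.6364.
ζ = δ/√(4π² + δ²) = 0.6364/√(39.48 + 0.405) = 0.6364/6.315 = 0.1008.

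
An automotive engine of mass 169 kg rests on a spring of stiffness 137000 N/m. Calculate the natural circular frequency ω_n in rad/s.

28.5 rad/s

ω_n = √(k/m) = √(137000/169) = √810.7 = 28.47 rad/s.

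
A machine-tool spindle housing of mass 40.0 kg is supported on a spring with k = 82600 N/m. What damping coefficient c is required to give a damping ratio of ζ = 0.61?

2220 N·s/m

c_c = 2√(k·m) = 2√(82600 × 40.0) = 3635 N·s/m.
c = ζ·c_c = 0.61 × 3635 = 2218 N·s/m.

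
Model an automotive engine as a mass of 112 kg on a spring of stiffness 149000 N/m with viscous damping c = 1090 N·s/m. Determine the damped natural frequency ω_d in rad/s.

36.1 rad/s

ω_n = √(k/m) = √(149000/112) = 36.47 rad/s.
Critical damping c_c = 2√(k·m) = 2√(149000 × 112) = 8170 N·s/m, so ζ = c/c_c = 1090/8170 = 0.1334.
ω_d = ω_n√(1 − ζ²) = 36.47 × √(1 − 0.0178) = 36.15 rad/s.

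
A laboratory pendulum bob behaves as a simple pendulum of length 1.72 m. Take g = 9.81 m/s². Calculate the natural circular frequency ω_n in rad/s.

2.39 rad/s

For a simple pendulum ω_n = √(g/L) = √(9.81/1.72) = √5.703 = 2.388 rad/s.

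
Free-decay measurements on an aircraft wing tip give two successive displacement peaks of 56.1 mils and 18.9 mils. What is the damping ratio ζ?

0.171

Logarithmic decrement δ = (1/n)·ln(x₀/x_n) = (1/1)·ln(56.1/18.9) = (1/1)·ln(2.968) = 1.088.
ζ = δ/√(4π² + δ²) = 1.088/√(39.48 + 1.18) = 1.088/6.377 = 0.1706.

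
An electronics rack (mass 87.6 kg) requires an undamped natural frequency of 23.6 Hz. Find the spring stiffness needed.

1930000 N/m

ω_n = 2πf_n = 2π × 23.6 = 148.3 rad/s.
k = m·ω_n² = 87.6 × 148.3² = 87.6 × 21990 = 1926000 N/m.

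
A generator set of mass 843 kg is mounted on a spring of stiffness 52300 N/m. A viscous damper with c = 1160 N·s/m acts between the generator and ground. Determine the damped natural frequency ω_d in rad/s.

7.85 rad/s

ω_n = √(k/m) = √(52300/843) = 7.877 rad/s.
Critical damping c_c = 2√(k·m) = 2√(52300 × 843) = 13280 N·s/m, so ζ = c/c_c = 1160/13280 = 0.08735.
ω_d = ω_n√(1 − ζ²) = 7.877 × √(1 − 0.00763) = 7.846 rad/s.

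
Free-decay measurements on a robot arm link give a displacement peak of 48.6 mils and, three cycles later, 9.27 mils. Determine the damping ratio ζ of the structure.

Logarithmic decrement δ = (1/n)·ln(x₀/x_n) = (1/3)·ln(48.6/9.27) = (1/3)·ln(5.243) = 0.5523.
ζ = δ/√(4π² + δ²) = 0.5523/√(39.48 + 0.305) = 0.5523/6.307 = 0.08756.

0.0876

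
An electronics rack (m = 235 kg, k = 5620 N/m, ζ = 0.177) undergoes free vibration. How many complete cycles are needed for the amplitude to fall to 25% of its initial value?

2 cycles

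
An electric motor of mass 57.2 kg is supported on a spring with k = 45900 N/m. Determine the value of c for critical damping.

c_c = 2√(k·m) = 2√(45900 × 57.2) = 2 × 1620 = 3241 N·s/m.

3240 N·s/m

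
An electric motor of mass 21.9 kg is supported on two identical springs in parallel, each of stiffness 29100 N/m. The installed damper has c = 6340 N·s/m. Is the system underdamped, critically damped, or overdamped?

Parallel springs add: k_eq = 2 × 29100 = 58200 N/m.
c_c = 2√(k_eq·m) = 2258 N·s/m; ζ = c/c_c = 6340/2258 = 2.81.
Since ζ > 1 the system is overdamped.

overdamped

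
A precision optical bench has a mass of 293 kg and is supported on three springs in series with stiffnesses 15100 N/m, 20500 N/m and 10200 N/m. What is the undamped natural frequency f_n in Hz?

Series springs: 1/k_eq = 1/15100 + 1/20500 + 1/10200 = 0.0002130, so k_eq = 4694 N/m.
ω_n = √(k_eq/m) = √(4694/293) = √16.02 = 4.002 rad/s.
f_n = ω_n/(2π) = 4.002/6.283 = 0.6370 Hz.

0.637 Hz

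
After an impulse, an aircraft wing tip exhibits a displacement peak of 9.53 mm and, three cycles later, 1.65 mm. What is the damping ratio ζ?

Logarithmic decrement δ = (1/n)·ln(x₀/x_n) = (1/3)·ln(9.53/1.65) = (1/3)·ln(5.776) = 0.5846.
ζ = δ/√(4π² + δ²) = 0.5846/√(39.48 + 0.342) = 0.5846/6.310 = 0.09264.

0.0926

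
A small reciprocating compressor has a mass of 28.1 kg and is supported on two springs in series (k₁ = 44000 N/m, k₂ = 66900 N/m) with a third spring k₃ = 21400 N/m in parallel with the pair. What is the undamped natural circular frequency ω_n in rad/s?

41.3 rad/s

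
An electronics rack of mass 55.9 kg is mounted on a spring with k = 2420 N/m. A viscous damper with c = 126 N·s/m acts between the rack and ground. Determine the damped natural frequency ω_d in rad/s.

ω_n = √(k/m) = √(2420/55.9) = 6.580 rad/s.
Critical damping c_c = 2√(k·m) = 2√(2420 × 55.9) = 735.6 N·s/m, so ζ = c/c_c = 126/735.6 = 0.1713.
ω_d = ω_n√(1 − ζ²) = 6.580 × √(1 − 0.0293) = 6.482 rad/s.

6.48 rad/s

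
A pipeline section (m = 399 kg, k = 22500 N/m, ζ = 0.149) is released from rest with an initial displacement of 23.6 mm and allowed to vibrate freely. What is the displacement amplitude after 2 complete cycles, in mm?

Logarithmic decrement δ = 2πζ/√(1 − ζ²) = 2π × 0.1490/√(1 − 0.0222) = 0.9468.
After n cycles, x_n/x₀ = e^(−nδ), so x_2 = 23.6 × e^(−2 × 0.9468) = 23.6 × 0.1505 = 3.553 mm.

3.55 mm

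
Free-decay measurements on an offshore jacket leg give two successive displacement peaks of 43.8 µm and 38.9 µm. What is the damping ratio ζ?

0.0189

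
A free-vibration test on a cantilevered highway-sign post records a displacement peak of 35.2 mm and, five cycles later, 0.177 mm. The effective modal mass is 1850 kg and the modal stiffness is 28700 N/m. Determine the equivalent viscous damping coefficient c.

2420 N·s/m

Logarithmic decrement δ = (1/n)·ln(x₀/x_n) = (1/5)·ln(35.2/0.177) = (1/5)·ln(198.9) = 1.059.
ζ = δ/√(4π² + δ²) = 1.059/√(39.48 + 1.12) = 1.059/6.372 = 0.1661.
c = ζ · 2√(km) = 0.1661 × 2√(28700 × 1850) = 0.1661 × 14570 = 2421 N·s/m.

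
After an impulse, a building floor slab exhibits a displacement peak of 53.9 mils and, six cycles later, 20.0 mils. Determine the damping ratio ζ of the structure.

Logarithmic decrement δ = (1/n)·ln(x₀/x_n) = (1/6)·ln(53.9/20.0) = (1/6)·ln(2.695) = 0.1652.
ζ = δ/√(4π² + δ²) = 0.1652/√(39.48 + 0.0273) = 0.1652/6.285 = 0.02629.

0.0263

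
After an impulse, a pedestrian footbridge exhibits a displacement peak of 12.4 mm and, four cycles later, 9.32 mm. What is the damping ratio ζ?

0.0114

Logarithmic decrement δ = (1/n)·ln(x₀/x_n) = (1/4)·ln(12.4/9.32) = (1/4)·ln(1.330) = 0.07138.
ζ = δ/√(4π² + δ²) = 0.07138/√(39.48 + 0.00510) = 0.07138/6.284 = 0.01136.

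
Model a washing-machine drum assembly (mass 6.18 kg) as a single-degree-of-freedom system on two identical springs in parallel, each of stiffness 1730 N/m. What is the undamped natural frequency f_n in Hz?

3.77 Hz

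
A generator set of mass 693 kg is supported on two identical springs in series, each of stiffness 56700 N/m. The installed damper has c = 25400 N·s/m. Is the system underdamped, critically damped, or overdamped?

Series springs: 1/k_eq = 2/56700, so k_eq = 56700/2 = 28350 N/m.
c_c = 2√(k_eq·m) = 8865 N·s/m; ζ = c/c_c = 25400/8865 = 2.87.
Since ζ > 1 the system is overdamped.

overdamped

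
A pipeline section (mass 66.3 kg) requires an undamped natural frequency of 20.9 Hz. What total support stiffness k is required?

1140000 N/m

ω_n = 2πf_n = 2π × 20.9 = 131.3 rad/s.
k = m·ω_n² = 66.3 × 131.3² = 66.3 × 17240 = 1143000 N/m.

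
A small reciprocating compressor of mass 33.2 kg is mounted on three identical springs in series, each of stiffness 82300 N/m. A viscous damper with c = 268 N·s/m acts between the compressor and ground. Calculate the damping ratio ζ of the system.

Series springs: 1/k_eq = 3/82300, so k_eq = 82300/3 = 27430 N/m.
ω_n = √(k_eq/m) = √(27430/33.2) = 28.75 rad/s.
Critical damping c_c = 2√(k_eq·m) = 2√(27430 × 33.2) = 1909 N·s/m, so ζ = c/c_c = 268/1909 = 0.1404.

0.140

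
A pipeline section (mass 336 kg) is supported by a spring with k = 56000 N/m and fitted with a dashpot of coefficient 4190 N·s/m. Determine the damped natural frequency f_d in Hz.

ω_n = √(k/m) = √(56000/336) = 12.91 rad/s.
Critical damping c_c = 2√(k·m) = 2√(56000 × 336) = 8675 N·s/m, so ζ = c/c_c = 4190/8675 = 0.4830.
ω_d = ω_n√(1 − ζ²) = 12.91 × √(1 − 0.233) = 11.30 rad/s.
f_d = ω_d/(2π) = 1.799 Hz.

1.80 Hz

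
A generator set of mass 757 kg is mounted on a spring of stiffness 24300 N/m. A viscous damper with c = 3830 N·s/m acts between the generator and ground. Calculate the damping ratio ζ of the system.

ω_n = √(k/m) = √(24300/757) = 5.666 rad/s.
Critical damping c_c = 2√(k·m) = 2√(24300 × 757) = 8578 N·s/m, so ζ = c/c_c = 3830/8578 = 0.4465.

0.446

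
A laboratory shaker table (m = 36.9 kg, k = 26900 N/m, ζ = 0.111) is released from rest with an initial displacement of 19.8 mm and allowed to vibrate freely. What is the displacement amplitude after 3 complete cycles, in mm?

2.41 mm

Logarithmic decrement δ = 2πζ/√(1 − ζ²) = 2π × 0.1110/√(1 − 0.0123) = 0.7018.
After n cycles, x_n/x₀ = e^(−nδ), so x_3 = 19.8 × e^(−3 × 0.7018) = 19.8 × 0.1218 = 2.412 mm.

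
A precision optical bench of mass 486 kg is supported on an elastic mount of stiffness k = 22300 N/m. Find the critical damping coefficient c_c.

6580 N·s/m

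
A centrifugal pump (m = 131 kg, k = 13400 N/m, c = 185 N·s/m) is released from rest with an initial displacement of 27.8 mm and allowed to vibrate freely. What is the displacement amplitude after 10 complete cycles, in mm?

0.342 mm

ζ = c/(2√(km)) = 185/(2√(13400 × 131)) = 185/2650 = 0.06982.
Logarithmic decrement δ = 2πζ/√(1 − ζ²) = 2π × 0.06982/√(1 − 0.00487) = 0.4397.
After n cycles, x_n/x₀ = e^(−nδ), so x_10 = 27.8 × e^(−10 × 0.4397) = 27.8 × 0.01231 = 0.3422 mm.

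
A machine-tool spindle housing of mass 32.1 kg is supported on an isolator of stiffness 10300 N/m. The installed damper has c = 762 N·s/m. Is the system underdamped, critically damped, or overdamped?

c_c = 2√(k·m) = 1150 N·s/m; ζ = c/c_c = 762/1150 = 0.663.
Since ζ < 1 the system is underdamped.

underdamped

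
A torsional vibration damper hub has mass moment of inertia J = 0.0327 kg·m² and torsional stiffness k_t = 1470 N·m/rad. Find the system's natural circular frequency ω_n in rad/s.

212 rad/s

ω_n = √(k_t/J) = √(1470/0.0327) = √44950 = 212.0 rad/s.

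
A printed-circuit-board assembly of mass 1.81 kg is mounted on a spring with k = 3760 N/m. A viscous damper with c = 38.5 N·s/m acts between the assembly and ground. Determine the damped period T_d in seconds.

0.142 s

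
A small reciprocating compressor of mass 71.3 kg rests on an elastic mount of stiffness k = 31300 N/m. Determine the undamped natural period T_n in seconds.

0.300 s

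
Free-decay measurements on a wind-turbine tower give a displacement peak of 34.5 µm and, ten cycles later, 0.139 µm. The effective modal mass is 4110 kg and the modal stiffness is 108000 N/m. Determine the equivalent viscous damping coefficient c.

Logarithmic decrement δ = (1/n)·ln(x₀/x_n) = (1/10)·ln(34.5/0.139) = (1/10)·ln(248.2) = 0.5514.
ζ = δ/√(4π² + δ²) = 0.5514/√(39.48 + 0.304) = 0.5514/6.307 = 0.08743.
c = ζ · 2√(km) = 0.08743 × 2√(108000 × 4110) = 0.08743 × 42140 = 3684 N·s/m.

3680 N·s/m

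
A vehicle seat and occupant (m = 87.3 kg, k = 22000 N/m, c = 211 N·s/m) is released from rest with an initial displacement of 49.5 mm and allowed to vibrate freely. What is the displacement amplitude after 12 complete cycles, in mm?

ζ = c/(2√(km)) = 211/(2√(22000 × 87.3)) = 211/2772 = 0.07613.
Logarithmic decrement δ = 2πζ/√(1 − ζ²) = 2π × 0.07613/√(1 − 0.00580) = 0.4797.
After n cycles, x_n/x₀ = e^(−nδ), so x_12 = 49.5 × e^(−12 × 0.4797) = 49.5 × 0.003162 = 0.1565 mm.

0.157 mm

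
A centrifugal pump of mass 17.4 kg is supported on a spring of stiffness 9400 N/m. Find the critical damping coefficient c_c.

809 N·s/m

c_c = 2√(k·m) = 2√(9400 × 17.4) = 2 × 404.4 = 808.9 N·s/m.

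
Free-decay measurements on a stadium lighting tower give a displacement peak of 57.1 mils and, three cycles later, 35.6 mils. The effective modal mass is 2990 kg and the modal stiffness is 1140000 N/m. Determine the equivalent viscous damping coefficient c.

2930 N·s/m

Logarithmic decrement δ = (1/n)·ln(x₀/x_n) = (1/3)·ln(57.1/35.6) = (1/3)·ln(1.604) = 0.1575.
ζ = δ/√(4π² + δ²) = 0.1575/√(39.48 + 0.0248) = 0.1575/6.285 = 0.02506.
c = ζ · 2√(km) = 0.02506 × 2√(1140000 × 2990) = 0.02506 × 116800 = 2926 N·s/m.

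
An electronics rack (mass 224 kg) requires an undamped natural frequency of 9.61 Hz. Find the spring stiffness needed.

817000 N/m

ω_n = 2πf_n = 2π × 9.61 = 60.38 rad/s.
k = m·ω_n² = 224 × 60.38² = 224 × 3646 = 816700 N/m.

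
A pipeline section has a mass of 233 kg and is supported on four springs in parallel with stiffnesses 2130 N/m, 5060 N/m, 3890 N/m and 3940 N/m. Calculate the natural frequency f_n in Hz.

1.28 Hz

Parallel springs add: k_eq = 2130 + 5060 + 3890 + 3940 = 15020 N/m.
ω_n = √(k_eq/m) = √(15020/233) = √64.46 = 8.029 rad/s.
f_n = ω_n/(2π) = 8.029/6.283 = 1.278 Hz.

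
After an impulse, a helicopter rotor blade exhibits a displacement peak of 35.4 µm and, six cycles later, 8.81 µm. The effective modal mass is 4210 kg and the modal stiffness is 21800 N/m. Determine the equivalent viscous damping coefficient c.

706 N·s/m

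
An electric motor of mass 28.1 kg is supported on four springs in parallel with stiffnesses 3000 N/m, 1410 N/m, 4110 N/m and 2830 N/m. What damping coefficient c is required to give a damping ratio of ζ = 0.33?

373 N·s/m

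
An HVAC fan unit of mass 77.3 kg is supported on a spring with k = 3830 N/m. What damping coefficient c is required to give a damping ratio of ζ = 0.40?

435 N·s/m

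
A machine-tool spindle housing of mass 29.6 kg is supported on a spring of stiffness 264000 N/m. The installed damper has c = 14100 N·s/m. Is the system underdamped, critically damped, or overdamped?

overdamped

c_c = 2√(k·m) = 5591 N·s/m; ζ = c/c_c = 14100/5591 = 2.52.
Since ζ > 1 the system is overdamped.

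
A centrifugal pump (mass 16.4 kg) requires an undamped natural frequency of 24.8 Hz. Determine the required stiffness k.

398000 N/m

ω_n = 2πf_n = 2π × 24.8 = 155.8 rad/s.
k = m·ω_n² = 16.4 × 155.8² = 16.4 × 24280 = 398200 N/m.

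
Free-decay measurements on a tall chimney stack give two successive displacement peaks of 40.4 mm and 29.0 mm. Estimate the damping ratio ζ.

0.0527

Logarithmic decrement δ = (1/n)·ln(x₀/x_n) = (1/1)·ln(40.4/29.0) = (1/1)·ln(1.393) = 0.3315.
ζ = δ/√(4π² + δ²) = 0.3315/√(39.48 + 0.110) = 0.3315/6.292 = 0.05269.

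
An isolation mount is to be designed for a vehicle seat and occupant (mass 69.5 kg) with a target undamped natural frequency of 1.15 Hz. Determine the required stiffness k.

ω_n = 2πf_n = 2π × 1.15 = 7.226 rad/s.
k = m·ω_n² = 69.5 × 7.226² = 69.5 × 52.21 = 3629 N/m.

3630 N/m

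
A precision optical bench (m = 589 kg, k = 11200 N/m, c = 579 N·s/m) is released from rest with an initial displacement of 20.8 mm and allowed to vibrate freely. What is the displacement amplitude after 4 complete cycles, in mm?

1.20 mm

ζ = c/(2√(km)) = 579/(2√(11200 × 589)) = 579/5137 = 0.1127.
Logarithmic decrement δ = 2πζ/√(1 − ζ²) = 2π × 0.1127/√(1 − 0.0127) = 0.7128.
After n cycles, x_n/x₀ = e^(−nδ), so x_4 = 20.8 × e^(−4 × 0.7128) = 20.8 × 0.05779 = 1.202 mm.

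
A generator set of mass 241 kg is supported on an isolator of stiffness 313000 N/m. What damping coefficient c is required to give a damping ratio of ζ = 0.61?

10600 N·s/m

c_c = 2√(k·m) = 2√(313000 × 241) = 17370 N·s/m.
c = ζ·c_c = 0.61 × 17370 = 10600 N·s/m.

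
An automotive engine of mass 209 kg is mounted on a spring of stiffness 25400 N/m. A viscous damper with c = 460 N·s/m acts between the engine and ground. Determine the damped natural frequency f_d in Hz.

1.75 Hz

ω_n = √(k/m) = √(25400/209) = 11.02 rad/s.
Critical damping c_c = 2√(k·m) = 2√(25400 × 209) = 4608 N·s/m, so ζ = c/c_c = 460/4608 = 0.09982.
ω_d = ω_n√(1 − ζ²) = 11.02 × √(1 − 0.00996) = 10.97 rad/s.
f_d = ω_d/(2π) = 1.746 Hz.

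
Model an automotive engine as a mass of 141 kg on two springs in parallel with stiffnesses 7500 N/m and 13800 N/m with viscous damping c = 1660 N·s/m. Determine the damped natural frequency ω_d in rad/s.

Parallel springs add: k_eq = 7500 + 13800 = 21300 N/m.
ω_n = √(k_eq/m) = √(21300/141) = 12.29 rad/s.
Critical damping c_c = 2√(k_eq·m) = 2√(21300 × 141) = 3466 N·s/m, so ζ = c/c_c = 1660/3466 = 0.4789.
ω_d = ω_n√(1 − ζ²) = 12.29 × √(1 − 0.229) = 10.79 rad/s.

10.8 rad/s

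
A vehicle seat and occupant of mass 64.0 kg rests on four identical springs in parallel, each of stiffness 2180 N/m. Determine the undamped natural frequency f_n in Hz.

1.86 Hz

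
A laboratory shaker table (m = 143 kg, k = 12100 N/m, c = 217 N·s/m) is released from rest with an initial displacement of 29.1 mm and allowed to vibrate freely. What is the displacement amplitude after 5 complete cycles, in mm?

ζ = c/(2√(km)) = 217/(2√(12100 × 143)) = 217/2631 = 0.08248.
Logarithmic decrement δ = 2πζ/√(1 − ζ²) = 2π × 0.08248/√(1 − 0.00680) = 0.5200.
After n cycles, x_n/x₀ = e^(−nδ), so x_5 = 29.1 × e^(−5 × 0.5200) = 29.1 × 0.07426 = 2.161 mm.

2.16 mm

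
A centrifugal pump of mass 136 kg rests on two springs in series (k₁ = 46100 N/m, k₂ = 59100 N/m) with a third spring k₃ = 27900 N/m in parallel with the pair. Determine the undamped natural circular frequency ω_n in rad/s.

19.9 rad/s

Series pair: k_s = k₁k₂/(k₁+k₂) = (46100)(59100)/(46100 + 59100) = 25900 N/m. In parallel with k₃: k_eq = 25900 + 27900 = 53800 N/m.
ω_n = √(k_eq/m) = √(53800/136) = √395.6 = 19.89 rad/s.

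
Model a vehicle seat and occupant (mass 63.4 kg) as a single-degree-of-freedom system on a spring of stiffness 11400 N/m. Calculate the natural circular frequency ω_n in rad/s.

ω_n = √(k/m) = √(11400/63.4) = √179.8 = 13.41 rad/s.

13.4 rad/s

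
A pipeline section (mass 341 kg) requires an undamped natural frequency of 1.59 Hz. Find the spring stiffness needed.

ω_n = 2πf_n = 2π × 1.59 = 9.990 rad/s.
k = m·ω_n² = 341 × 9.990² = 341 × 99.81 = 34030 N/m.

34000 N/m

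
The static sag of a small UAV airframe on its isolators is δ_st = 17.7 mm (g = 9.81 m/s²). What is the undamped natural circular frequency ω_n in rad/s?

ω_n = √(g/δ_st) = √(9.81/0.0177) = √554.2 = 23.54 rad/s.

23.5 rad/s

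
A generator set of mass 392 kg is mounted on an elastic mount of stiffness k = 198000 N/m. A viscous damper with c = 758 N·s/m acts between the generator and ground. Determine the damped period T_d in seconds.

0.280 s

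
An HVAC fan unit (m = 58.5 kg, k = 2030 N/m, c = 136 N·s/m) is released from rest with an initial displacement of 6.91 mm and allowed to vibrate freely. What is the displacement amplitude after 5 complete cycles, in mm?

0.0124 mm

ζ = c/(2√(km)) = 136/(2√(2030 × 58.5)) = 136/689.2 = 0.1973.
Logarithmic decrement δ = 2πζ/√(1 − ζ²) = 2π × 0.1973/√(1 − 0.0389) = 1.265.
After n cycles, x_n/x₀ = e^(−nδ), so x_5 = 6.91 × e^(−5 × 1.265) = 6.91 × 0.001794 = 0.01239 mm.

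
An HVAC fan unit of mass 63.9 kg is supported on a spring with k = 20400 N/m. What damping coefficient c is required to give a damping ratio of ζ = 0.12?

274 N·s/m

c_c = 2√(k·m) = 2√(20400 × 63.9) = 2283 N·s/m.
c = ζ·c_c = 0.12 × 2283 = 274.0 N·s/m.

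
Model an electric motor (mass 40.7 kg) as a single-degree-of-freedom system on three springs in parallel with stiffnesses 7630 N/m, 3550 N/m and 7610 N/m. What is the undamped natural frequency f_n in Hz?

Parallel springs add: k_eq = 7630 + 3550 + 7610 = 18790 N/m.
ω_n = √(k_eq/m) = √(18790/40.7) = √461.7 = 21.49 rad/s.
f_n = ω_n/(2π) = 21.49/6.283 = 3.420 Hz.

3.42 Hz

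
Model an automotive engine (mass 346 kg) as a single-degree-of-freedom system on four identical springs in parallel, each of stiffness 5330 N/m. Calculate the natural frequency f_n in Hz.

Parallel springs add: k_eq = 4 × 5330 = 21320 N/m.
ω_n = √(k_eq/m) = √(21320/346) = √61.62 = 7.850 rad/s.
f_n = ω_n/(2π) = 7.850/6.283 = 1.249 Hz.

1.25 Hz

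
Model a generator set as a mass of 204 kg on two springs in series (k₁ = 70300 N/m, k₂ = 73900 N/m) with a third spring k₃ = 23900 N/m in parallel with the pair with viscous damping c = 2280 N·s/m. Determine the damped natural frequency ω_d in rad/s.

16.2 rad/s

Series pair: k_s = k₁k₂/(k₁+k₂) = (70300)(73900)/(70300 + 73900) = 36030 N/m. In parallel with k₃: k_eq = 36030 + 23900 = 59930 N/m.
ω_n = √(k_eq/m) = √(59930/204) = 17.14 rad/s.
Critical damping c_c = 2√(k_eq·m) = 2√(59930 × 204) = 6993 N·s/m, so ζ = c/c_c = 2280/6993 = 0.3260.
ω_d = ω_n√(1 − ζ²) = 17.14 × √(1 − 0.106) = 16.20 rad/s.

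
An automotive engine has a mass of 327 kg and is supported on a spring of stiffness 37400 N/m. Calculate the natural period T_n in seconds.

0.588 s

ω_n = √(k/m) = √(37400/327) = √114.4 = 10.69 rad/s.
T_n = 2π/ω_n = 6.283/10.69 = 0.5875 s.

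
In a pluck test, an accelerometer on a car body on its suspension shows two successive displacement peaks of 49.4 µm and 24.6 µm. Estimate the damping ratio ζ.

Logarithmic decrement δ = (1/n)·ln(x₀/x_n) = (1/1)·ln(49.4/24.6) = (1/1)·ln(2.008) = 0.6972.
ζ = δ/√(4π² + δ²) = 0.6972/√(39.48 + 0.486) = 0.6972/6.322 = 0.1103.

0.110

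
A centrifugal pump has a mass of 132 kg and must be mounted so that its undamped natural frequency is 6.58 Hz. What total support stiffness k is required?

ω_n = 2πf_n = 2π × 6.58 = 41.34 rad/s.
k = m·ω_n² = 132 × 41.34² = 132 × 1709 = 225600 N/m.

226000 N/m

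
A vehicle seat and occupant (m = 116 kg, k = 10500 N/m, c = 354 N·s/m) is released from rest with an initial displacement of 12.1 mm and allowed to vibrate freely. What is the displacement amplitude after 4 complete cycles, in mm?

0.204 mm

ζ = c/(2√(km)) = 354/(2√(10500 × 116)) = 354/2207 = 0.1604.
Logarithmic decrement δ = 2πζ/√(1 − ζ²) = 2π × 0.1604/√(1 − 0.0257) = 1.021.
After n cycles, x_n/x₀ = e^(−nδ), so x_4 = 12.1 × e^(−4 × 1.021) = 12.1 × 0.01685 = 0.2038 mm.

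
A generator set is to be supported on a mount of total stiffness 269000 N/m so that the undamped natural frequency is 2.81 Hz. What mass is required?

ω_n = 2πf_n = 2π × 2.81 = 17.66 rad/s.
m = k/ω_n² = 269000/17.66² = 269000/311.7 = 862.9 kg.

863 kg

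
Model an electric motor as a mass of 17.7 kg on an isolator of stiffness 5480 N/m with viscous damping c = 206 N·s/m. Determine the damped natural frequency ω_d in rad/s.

16.6 rad/s

ω_n = √(k/m) = √(5480/17.7) = 17.60 rad/s.
Critical damping c_c = 2√(k·m) = 2√(5480 × 17.7) = 622.9 N·s/m, so ζ = c/c_c = 206/622.9 = 0.3307.
ω_d = ω_n√(1 − ζ²) = 17.60 × √(1 − 0.109) = 16.61 rad/s.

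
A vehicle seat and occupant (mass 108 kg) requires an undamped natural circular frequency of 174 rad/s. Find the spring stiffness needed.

k = m·ω_n² = 108 × 174.0² = 108 × 30280 = 3270000 N/m.

3270000 N/m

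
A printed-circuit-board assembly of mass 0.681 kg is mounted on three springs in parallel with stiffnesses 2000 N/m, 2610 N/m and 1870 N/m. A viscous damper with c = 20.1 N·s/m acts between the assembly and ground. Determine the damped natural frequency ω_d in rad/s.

96.4 rad/s

Parallel springs add: k_eq = 2000 + 2610 + 1870 = 6480 N/m.
ω_n = √(k_eq/m) = √(6480/0.681) = 97.55 rad/s.
Critical damping c_c = 2√(k_eq·m) = 2√(6480 × 0.681) = 132.9 N·s/m, so ζ = c/c_c = 20.1/132.9 = 0.1513.
ω_d = ω_n√(1 − ζ²) = 97.55 × √(1 − 0.0229) = 96.42 rad/s.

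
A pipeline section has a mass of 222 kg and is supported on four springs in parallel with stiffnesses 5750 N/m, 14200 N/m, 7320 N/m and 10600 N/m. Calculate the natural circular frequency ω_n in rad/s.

13.1 rad/s

Parallel springs add: k_eq = 5750 + 14200 + 7320 + 10600 = 37870 N/m.
ω_n = √(k_eq/m) = √(37870/222) = √170.6 = 13.06 rad/s.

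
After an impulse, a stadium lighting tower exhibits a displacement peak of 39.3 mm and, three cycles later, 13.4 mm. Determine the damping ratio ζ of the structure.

0.0570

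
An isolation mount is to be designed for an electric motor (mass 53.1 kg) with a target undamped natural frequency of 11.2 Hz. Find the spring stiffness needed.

263000 N/m

ω_n = 2πf_n = 2π × 11.2 = 70.37 rad/s.
k = m·ω_n² = 53.1 × 70.37² = 53.1 × 4952 = 263000 N/m.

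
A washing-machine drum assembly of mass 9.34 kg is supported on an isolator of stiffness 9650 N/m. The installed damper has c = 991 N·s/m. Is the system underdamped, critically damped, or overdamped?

overdamped

c_c = 2√(k·m) = 600.4 N·s/m; ζ = c/c_c = 991/600.4 = 1.65.
Since ζ > 1 the system is overdamped.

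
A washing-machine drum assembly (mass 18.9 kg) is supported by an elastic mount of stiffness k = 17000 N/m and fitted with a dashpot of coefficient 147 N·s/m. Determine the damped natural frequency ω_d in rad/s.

ω_n = √(k/m) = √(17000/18.9) = 29.99 rad/s.
Critical damping c_c = 2√(k·m) = 2√(17000 × 18.9) = 1134 N·s/m, so ζ = c/c_c = 147/1134 = 0.1297.
ω_d = ω_n√(1 − ζ²) = 29.99 × √(1 − 0.0168) = 29.74 rad/s.

29.7 rad/s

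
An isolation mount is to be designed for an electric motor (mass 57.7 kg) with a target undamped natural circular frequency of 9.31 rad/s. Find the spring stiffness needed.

5000 N/m

k = m·ω_n² = 57.7 × 9.310² = 57.7 × 86.68 = 5001 N/m.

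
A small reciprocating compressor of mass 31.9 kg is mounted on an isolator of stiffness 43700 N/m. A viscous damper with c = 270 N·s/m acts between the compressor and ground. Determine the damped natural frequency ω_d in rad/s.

36.8 rad/s

ω_n = √(k/m) = √(43700/31.9) = 37.01 rad/s.
Critical damping c_c = 2√(k·m) = 2√(43700 × 31.9) = 2361 N·s/m, so ζ = c/c_c = 270/2361 = 0.1143.
ω_d = ω_n√(1 − ζ²) = 37.01 × √(1 − 0.0131) = 36.77 rad/s.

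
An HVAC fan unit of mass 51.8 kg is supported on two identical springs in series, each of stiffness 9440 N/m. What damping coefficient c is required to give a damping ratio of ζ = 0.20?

198 N·s/m

Series springs: 1/k_eq = 2/9440, so k_eq = 9440/2 = 4720 N/m.
c_c = 2√(k_eq·m) = 2√(4720 × 51.8) = 988.9 N·s/m.
c = ζ·c_c = 0.20 × 988.9 = 197.8 N·s/m.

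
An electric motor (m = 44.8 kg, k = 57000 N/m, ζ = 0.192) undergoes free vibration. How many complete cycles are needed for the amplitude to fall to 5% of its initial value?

3 cycles

Logarithmic decrement δ = 2πζ/√(1 − ζ²) = 2π × 0.1920/√(1 − 0.0369) = 1.229.
x_n/x₀ = e^(−nδ) ≤ 0.05; take ln: n ≥ ln(1/0.05)/δ = 2.996/1.229 = 2.437.
So 3 complete cycles are required.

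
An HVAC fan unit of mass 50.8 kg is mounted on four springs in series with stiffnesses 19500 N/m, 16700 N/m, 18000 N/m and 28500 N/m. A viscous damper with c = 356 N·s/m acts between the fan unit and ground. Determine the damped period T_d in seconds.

Series springs: 1/k_eq = 1/19500 + 1/16700 + 1/18000 + 1/28500 = 0.0002018, so k_eq = 4955 N/m.
ω_n = √(k_eq/m) = √(4955/50.8) = 9.876 rad/s.
Critical damping c_c = 2√(k_eq·m) = 2√(4955 × 50.8) = 1003 N·s/m, so ζ = c/c_c = 356/1003 = 0.3548.
ω_d = ω_n√(1 − ζ²) = 9.876 × √(1 − 0.126) = 9.234 rad/s.
T_d = 2π/ω_d = 0.6804 s.

0.680 s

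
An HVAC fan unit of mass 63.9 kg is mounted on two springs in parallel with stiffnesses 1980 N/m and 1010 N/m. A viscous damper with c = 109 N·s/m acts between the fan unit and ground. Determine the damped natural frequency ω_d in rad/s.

6.79 rad/s

Parallel springs add: k_eq = 1980 + 1010 = 2990 N/m.
ω_n = √(k_eq/m) = √(2990/63.9) = 6.840 rad/s.
Critical damping c_c = 2√(k_eq·m) = 2√(2990 × 63.9) = 874.2 N·s/m, so ζ = c/c_c = 109/874.2 = 0.1247.
ω_d = ω_n√(1 − ζ²) = 6.840 × √(1 − 0.0155) = 6.787 rad/s.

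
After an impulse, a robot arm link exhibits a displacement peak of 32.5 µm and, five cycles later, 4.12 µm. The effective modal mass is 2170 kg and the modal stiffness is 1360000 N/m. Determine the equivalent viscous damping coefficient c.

7130 N·s/m

Logarithmic decrement δ = (1/n)·ln(x₀/x_n) = (1/5)·ln(32.5/4.12) = (1/5)·ln(7.888) = 0.4131.
ζ = δ/√(4π² + δ²) = 0.4131/√(39.48 + 0.171) = 0.4131/6.297 = 0.06560.
c = ζ · 2√(km) = 0.06560 × 2√(1360000 × 2170) = 0.06560 × 108600 = 7128 N·s/m.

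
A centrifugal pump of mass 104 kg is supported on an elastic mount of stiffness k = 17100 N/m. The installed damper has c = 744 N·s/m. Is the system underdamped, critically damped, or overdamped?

c_c = 2√(k·m) = 2667 N·s/m; ζ = c/c_c = 744/2667 = 0.279.
Since ζ < 1 the system is underdamped.

underdamped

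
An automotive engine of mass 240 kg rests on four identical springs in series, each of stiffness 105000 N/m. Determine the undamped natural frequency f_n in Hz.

1.66 Hz

Series springs: 1/k_eq = 4/105000, so k_eq = 105000/4 = 26250 N/m.
ω_n = √(k_eq/m) = √(26250/240) = √109.4 = 10.46 rad/s.
f_n = ω_n/(2π) = 10.46/6.283 = 1.664 Hz.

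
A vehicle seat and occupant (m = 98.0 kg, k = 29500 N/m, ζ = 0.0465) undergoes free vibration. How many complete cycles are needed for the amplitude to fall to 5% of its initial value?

Logarithmic decrement δ = 2πζ/√(1 − ζ²) = 2π × 0.04650/√(1 − 0.00216) = 0.2925.
x_n/x₀ = e^(−nδ) ≤ 0.05; take ln: n ≥ ln(1/0.05)/δ = 2.996/0.2925 = 10.24.
So 11 complete cycles are required.

11 cycles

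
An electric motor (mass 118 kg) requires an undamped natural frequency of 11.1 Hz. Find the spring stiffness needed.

ω_n = 2πf_n = 2π × 11.1 = 69.74 rad/s.
k = m·ω_n² = 118 × 69.74² = 118 × 4864 = 574000 N/m.

574000 N/m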